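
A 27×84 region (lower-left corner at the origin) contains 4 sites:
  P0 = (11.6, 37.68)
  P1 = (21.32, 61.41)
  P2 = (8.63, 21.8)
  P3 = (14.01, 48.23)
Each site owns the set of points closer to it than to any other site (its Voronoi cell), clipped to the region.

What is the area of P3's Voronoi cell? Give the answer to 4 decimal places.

Area of P3's cell: 387.0123

1. box [0,27]×[0,84]: [(0, 0) (27, 0) (27, 84) (0, 84)]
2. ⊥bis P3·P0 via (12.805,42.955): [(0, 45.8801) (27, 39.7124) (27, 84) (0, 84)]  |A|=1112.5016
3. ⊥bis P3·P1 via (17.665,54.82): [(0, 64.6175) (0, 45.8801) (27, 39.7124) (27, 49.6425)]  |A|=387.0123
4. ⊥bis P3·P2 via (11.32,35.015): [(0, 64.6175) (0, 45.8801) (27, 39.7124) (27, 49.6425)]  |A|=387.0123
5. canonical 4-gon: [(0, 64.6175) (0, 45.8801) (27, 39.7124) (27, 49.6425)]
6. shoelace: 387.0123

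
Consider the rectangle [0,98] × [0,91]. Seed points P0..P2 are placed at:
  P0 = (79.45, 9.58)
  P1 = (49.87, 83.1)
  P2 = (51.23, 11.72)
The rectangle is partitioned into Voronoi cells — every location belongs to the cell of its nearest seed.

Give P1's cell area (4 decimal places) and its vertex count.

Area of P1's cell: 4103.9905 (5 vertices)

1. box [0,98]×[0,91]: [(0, 0) (98, 0) (98, 91) (0, 91)]
2. ⊥bis P1·P0 via (64.66,46.34): [(0, 20.3247) (98, 59.754) (98, 91) (0, 91)]  |A|=4994.1424
3. ⊥bis P1·P2 via (50.55,47.41): [(0, 46.4469) (68.153, 47.7454) (98, 59.754) (98, 91) (0, 91)]  |A|=4103.9905
4. canonical 5-gon: [(0, 46.4469) (68.153, 47.7454) (98, 59.754) (98, 91) (0, 91)]
5. shoelace: 4103.9905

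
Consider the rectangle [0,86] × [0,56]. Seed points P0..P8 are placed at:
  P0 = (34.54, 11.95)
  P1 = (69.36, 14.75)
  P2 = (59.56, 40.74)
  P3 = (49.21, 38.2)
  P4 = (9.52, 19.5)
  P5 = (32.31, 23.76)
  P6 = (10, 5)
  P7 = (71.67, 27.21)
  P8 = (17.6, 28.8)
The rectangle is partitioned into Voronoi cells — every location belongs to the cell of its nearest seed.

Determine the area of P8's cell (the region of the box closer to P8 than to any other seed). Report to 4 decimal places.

1. box [0,86]×[0,56]: [(0, 0) (86, 0) (86, 56) (0, 56)]
2. ⊥bis P8·P0 via (26.07,20.375): [(0, 0) (5.8032, 0) (61.5057, 56) (0, 56)]  |A|=1884.6514
3. ⊥bis P8·P1 via (43.48,21.775): [(0, 0) (5.8032, 0) (49.4916, 43.9217) (52.7702, 56) (0, 56)]  |A|=1831.8964
4. ⊥bis P8·P2 via (38.58,34.77): [(0, 0) (5.8032, 0) (38.9823, 33.3563) (32.5389, 56) (0, 56)]  |A|=1556.6923
5. ⊥bis P8·P3 via (33.405,33.5): [(0, 0) (5.8032, 0) (34.7215, 29.0728) (26.7141, 56) (0, 56)]  |A|=1416.2298
6. ⊥bis P8·P4 via (13.56,24.15): [(0, 35.9312) (22.2849, 16.5697) (34.7215, 29.0728) (26.7141, 56) (0, 56)]  |A|=967.7899
7. ⊥bis P8·P5 via (24.955,26.28): [(0, 35.9312) (21.7787, 17.0095) (30.6281, 42.8379) (26.7141, 56) (0, 56)]  |A|=848.1204
8. ⊥bis P8·P6 via (13.8,16.9): [(0, 35.9312) (21.7787, 17.0095) (30.6281, 42.8379) (26.7141, 56) (0, 56)]  |A|=848.1204
9. ⊥bis P8·P7 via (44.635,28.005): [(0, 35.9312) (21.7787, 17.0095) (30.6281, 42.8379) (26.7141, 56) (0, 56)]  |A|=848.1204
10. canonical 5-gon: [(0, 35.9312) (21.7787, 17.0095) (30.6281, 42.8379) (26.7141, 56) (0, 56)]
11. shoelace: 848.1204

Area of P8's cell: 848.1204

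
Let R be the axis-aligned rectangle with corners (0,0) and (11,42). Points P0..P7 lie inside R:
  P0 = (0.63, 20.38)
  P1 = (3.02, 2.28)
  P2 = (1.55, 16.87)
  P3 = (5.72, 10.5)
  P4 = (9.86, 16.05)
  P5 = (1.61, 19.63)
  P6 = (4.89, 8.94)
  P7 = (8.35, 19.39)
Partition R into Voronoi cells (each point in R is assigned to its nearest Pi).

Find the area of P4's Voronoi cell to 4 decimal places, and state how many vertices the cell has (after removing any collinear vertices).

Area of P4's cell: 24.0747 (4 vertices)

1. box [0,11]×[0,42]: [(0, 0) (11, 0) (11, 42) (0, 42)]
2. ⊥bis P4·P0 via (5.245,18.215): [(0, 7.0345) (0, 0) (11, 0) (11, 30.4826)]  |A|=206.3442
3. ⊥bis P4·P1 via (6.44,9.165): [(2.0276, 11.3568) (11, 6.8999) (11, 30.4826)]  |A|=105.7961
4. ⊥bis P4·P2 via (5.705,16.46): [(6.0468, 19.9242) (5.0531, 9.8539) (11, 6.8999) (11, 30.4826)]  |A|=89.8156
5. ⊥bis P4·P3 via (7.79,13.275): [(6.0468, 19.9242) (5.5552, 14.942) (11, 10.8805) (11, 30.4826)]  |A|=63.108
6. ⊥bis P4·P5 via (5.735,17.84): [(5.8724, 18.1567) (5.5552, 14.942) (11, 10.8805) (11, 29.973)]  |A|=58.3449
7. ⊥bis P4·P6 via (7.375,12.495): [(5.8724, 18.1567) (5.5552, 14.942) (11, 10.8805) (11, 29.973)]  |A|=58.3449
8. ⊥bis P4·P7 via (9.105,17.72): [(5.6764, 16.1699) (5.5552, 14.942) (11, 10.8805) (11, 18.5767)]  |A|=24.0747
9. canonical 4-gon: [(5.6764, 16.1699) (5.5552, 14.942) (11, 10.8805) (11, 18.5767)]
10. shoelace: 24.0747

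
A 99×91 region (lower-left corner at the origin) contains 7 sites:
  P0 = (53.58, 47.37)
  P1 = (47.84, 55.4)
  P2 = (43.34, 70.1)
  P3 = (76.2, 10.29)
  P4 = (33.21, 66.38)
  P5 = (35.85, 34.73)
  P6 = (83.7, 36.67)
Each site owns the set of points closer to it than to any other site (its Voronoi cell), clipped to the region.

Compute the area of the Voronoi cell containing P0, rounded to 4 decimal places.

Area of P0's cell: 710.9290

1. box [0,99]×[0,91]: [(0, 0) (99, 0) (99, 91) (0, 91)]
2. ⊥bis P0·P1 via (50.71,51.385): [(0, 15.1365) (0, 0) (99, 0) (99, 85.9036)]  |A|=5001.4868
3. ⊥bis P0·P2 via (48.46,58.735): [(82.3529, 74.0039) (0, 15.1365) (0, 0) (99, 0) (99, 81.5036)]  |A|=4964.8626
4. ⊥bis P0·P3 via (64.89,28.83): [(82.3529, 74.0039) (0, 15.1365) (0, 0) (17.6302, 0) (99, 49.6382) (99, 81.5036)]  |A|=2945.3375
5. ⊥bis P0·P4 via (43.395,56.875): [(82.3529, 74.0039) (13.3466, 24.677) (0, 10.3755) (0, 0) (17.6302, 0) (99, 49.6382) (99, 81.5036)]  |A|=2913.5656
6. ⊥bis P0·P5 via (44.715,41.05): [(82.3529, 74.0039) (41.858, 45.0574) (56.9012, 23.9566) (99, 49.6382) (99, 81.5036)]  |A|=1636.8421
7. ⊥bis P0·P6 via (68.64,42.02): [(79.202, 71.7517) (41.858, 45.0574) (56.9012, 23.9566) (63.6954, 28.1013)]  |A|=710.929
8. canonical 4-gon: [(79.202, 71.7517) (41.858, 45.0574) (56.9012, 23.9566) (63.6954, 28.1013)]
9. shoelace: 710.929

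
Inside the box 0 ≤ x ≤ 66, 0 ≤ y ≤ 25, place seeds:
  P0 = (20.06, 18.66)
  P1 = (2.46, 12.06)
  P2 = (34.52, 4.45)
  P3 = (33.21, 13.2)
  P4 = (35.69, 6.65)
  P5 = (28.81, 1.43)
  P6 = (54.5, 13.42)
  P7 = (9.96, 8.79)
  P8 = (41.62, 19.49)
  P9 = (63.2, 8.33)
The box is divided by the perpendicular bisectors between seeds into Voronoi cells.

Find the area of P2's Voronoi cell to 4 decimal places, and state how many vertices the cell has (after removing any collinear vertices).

1. box [0,66]×[0,25]: [(0, 0) (66, 0) (66, 25) (0, 25)]
2. ⊥bis P2·P0 via (27.29,11.555): [(15.9348, 0) (66, 0) (66, 25) (40.5025, 25)]  |A|=944.5335
3. ⊥bis P2·P1 via (18.49,8.255): [(16.7203, 0.7993) (16.5305, 0) (66, 0) (66, 25) (40.5025, 25)]  |A|=944.2954
4. ⊥bis P2·P3 via (33.865,8.825): [(23.0102, 7.1999) (16.7203, 0.7993) (16.5305, 0) (66, 0) (66, 13.6361)]  |A|=473.0998
5. ⊥bis P2·P4 via (35.105,5.55): [(30.0273, 8.2504) (23.0102, 7.1999) (16.7203, 0.7993) (16.5305, 0) (45.5409, 0)]  |A|=143.4381
6. ⊥bis P2·P5 via (31.665,2.94): [(30.0273, 8.2504) (28.9422, 8.088) (33.22, 0) (45.5409, 0)]  |A|=55.5618
7. ⊥bis P2·P6 via (44.51,8.935): [(30.0273, 8.2504) (28.9422, 8.088) (33.22, 0) (45.5409, 0)]  |A|=55.5618
8. ⊥bis P2·P7 via (22.24,6.62): [(30.0273, 8.2504) (28.9422, 8.088) (33.22, 0) (45.5409, 0)]  |A|=55.5618
9. ⊥bis P2·P8 via (38.07,11.97): [(30.0273, 8.2504) (28.9422, 8.088) (33.22, 0) (45.5409, 0)]  |A|=55.5618
10. ⊥bis P2·P9 via (48.86,6.39): [(30.0273, 8.2504) (28.9422, 8.088) (33.22, 0) (45.5409, 0)]  |A|=55.5618
11. canonical 4-gon: [(30.0273, 8.2504) (28.9422, 8.088) (33.22, 0) (45.5409, 0)]
12. shoelace: 55.5618

Area of P2's cell: 55.5618 (4 vertices)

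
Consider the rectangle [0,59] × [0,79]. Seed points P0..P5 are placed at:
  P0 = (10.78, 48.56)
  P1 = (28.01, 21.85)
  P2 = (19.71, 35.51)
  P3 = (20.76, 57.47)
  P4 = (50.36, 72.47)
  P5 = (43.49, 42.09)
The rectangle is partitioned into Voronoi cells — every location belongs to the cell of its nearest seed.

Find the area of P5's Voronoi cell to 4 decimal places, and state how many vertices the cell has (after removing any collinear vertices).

1. box [0,59]×[0,79]: [(0, 0) (59, 0) (59, 79) (0, 79)]
2. ⊥bis P5·P0 via (27.135,45.325): [(18.1698, 0) (59, 0) (59, 79) (33.7959, 79)]  |A|=2608.3571
3. ⊥bis P5·P1 via (35.75,31.97): [(25.9725, 39.448) (59, 14.1879) (59, 79) (33.7959, 79)]  |A|=1568.7263
4. ⊥bis P5·P2 via (31.6,38.8): [(28.2436, 50.9298) (32.8832, 34.1626) (59, 14.1879) (59, 79) (33.7959, 79)]  |A|=1523.0511
5. ⊥bis P5·P3 via (32.125,49.78): [(29.596, 46.0424) (32.8832, 34.1626) (59, 14.1879) (59, 79) (51.8964, 79)]  |A|=1192.2277
6. ⊥bis P5·P4 via (46.925,57.28): [(38.4904, 59.1874) (29.596, 46.0424) (32.8832, 34.1626) (59, 14.1879) (59, 54.5494)]  |A|=871.1211
7. canonical 5-gon: [(38.4904, 59.1874) (29.596, 46.0424) (32.8832, 34.1626) (59, 14.1879) (59, 54.5494)]
8. shoelace: 871.1211

Area of P5's cell: 871.1211 (5 vertices)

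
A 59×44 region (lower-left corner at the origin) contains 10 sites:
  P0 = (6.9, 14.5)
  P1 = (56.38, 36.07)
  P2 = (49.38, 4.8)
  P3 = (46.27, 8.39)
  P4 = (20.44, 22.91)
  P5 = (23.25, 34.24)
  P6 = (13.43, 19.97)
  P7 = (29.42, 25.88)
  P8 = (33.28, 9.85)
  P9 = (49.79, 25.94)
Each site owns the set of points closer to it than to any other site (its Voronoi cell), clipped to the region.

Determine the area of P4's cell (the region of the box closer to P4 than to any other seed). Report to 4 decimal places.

1. box [0,59]×[0,44]: [(0, 0) (59, 0) (59, 44) (0, 44)]
2. ⊥bis P4·P0 via (13.67,18.705): [(0, 40.7135) (25.2881, 0) (59, 0) (59, 44) (0, 44)]  |A|=2081.216
3. ⊥bis P4·P1 via (38.41,29.49): [(0, 40.7135) (25.2881, 0) (49.2082, 0) (33.0969, 44) (0, 44)]  |A|=1295.9296
4. ⊥bis P4·P2 via (34.91,13.855): [(0, 40.7135) (25.2881, 0) (26.2399, 0) (40.7297, 23.1549) (33.0969, 44) (0, 44)]  |A|=1030.0141
5. ⊥bis P4·P3 via (33.355,15.65): [(0, 40.7135) (24.9046, 0.6174) (39.4849, 26.5546) (33.0969, 44) (0, 44)]  |A|=968.8612
6. ⊥bis P4·P5 via (21.845,28.575): [(4.9345, 32.769) (24.9046, 0.6174) (38.3233, 24.4882)]  |A|=454.0665
7. ⊥bis P4·P6 via (16.935,21.44): [(13.0252, 30.7624) (25.3418, 1.3952) (38.3233, 24.4882)]  |A|=332.8291
8. ⊥bis P4·P7 via (24.93,24.395): [(23.6997, 28.115) (13.0252, 30.7624) (25.3418, 1.3952) (29.8717, 9.4535)]  |A|=207.5721
9. ⊥bis P4·P8 via (26.86,16.38): [(27.404, 16.9148) (23.6997, 28.115) (13.0252, 30.7624) (21.3352, 10.9483)]  |A|=139.7894
10. ⊥bis P4·P9 via (35.115,24.425): [(27.404, 16.9148) (23.6997, 28.115) (13.0252, 30.7624) (21.3352, 10.9483)]  |A|=139.7894
11. canonical 4-gon: [(27.404, 16.9148) (23.6997, 28.115) (13.0252, 30.7624) (21.3352, 10.9483)]
12. shoelace: 139.7894

Area of P4's cell: 139.7894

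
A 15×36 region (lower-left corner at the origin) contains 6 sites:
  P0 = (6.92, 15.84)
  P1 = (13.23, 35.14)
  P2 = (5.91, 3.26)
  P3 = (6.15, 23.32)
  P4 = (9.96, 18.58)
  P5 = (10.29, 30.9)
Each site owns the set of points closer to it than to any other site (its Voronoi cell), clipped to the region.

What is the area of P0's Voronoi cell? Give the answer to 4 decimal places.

Area of P0's cell: 107.6099

1. box [0,15]×[0,36]: [(0, 0) (15, 0) (15, 36) (0, 36)]
2. ⊥bis P0·P1 via (10.075,25.49): [(0, 28.784) (0, 0) (15, 0) (15, 23.8798)]  |A|=394.9782
3. ⊥bis P0·P2 via (6.415,9.55): [(0, 28.784) (0, 10.065) (15, 8.8607) (15, 23.8798)]  |A|=253.0348
4. ⊥bis P0·P3 via (6.535,19.58): [(0, 18.9073) (0, 10.065) (15, 8.8607) (15, 20.4514)]  |A|=153.2467
5. ⊥bis P0·P4 via (8.44,17.21): [(6.3235, 19.5582) (0, 18.9073) (0, 10.065) (15, 8.8607) (15, 9.9318)]  |A|=107.6099
6. ⊥bis P0·P5 via (8.605,23.37): [(6.3235, 19.5582) (0, 18.9073) (0, 10.065) (15, 8.8607) (15, 9.9318)]  |A|=107.6099
7. canonical 5-gon: [(6.3235, 19.5582) (0, 18.9073) (0, 10.065) (15, 8.8607) (15, 9.9318)]
8. shoelace: 107.6099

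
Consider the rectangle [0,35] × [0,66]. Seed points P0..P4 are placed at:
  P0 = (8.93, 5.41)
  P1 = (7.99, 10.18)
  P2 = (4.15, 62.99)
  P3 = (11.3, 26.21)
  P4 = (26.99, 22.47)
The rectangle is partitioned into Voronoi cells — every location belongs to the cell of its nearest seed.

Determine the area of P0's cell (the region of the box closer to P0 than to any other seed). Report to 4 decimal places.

Area of P0's cell: 226.3505

1. box [0,35]×[0,66]: [(0, 0) (35, 0) (35, 66) (0, 66)]
2. ⊥bis P0·P1 via (8.46,7.795): [(0, 6.1278) (0, 0) (35, 0) (35, 13.0251)]  |A|=335.1764
3. ⊥bis P0·P2 via (6.54,34.2): [(0, 6.1278) (0, 0) (35, 0) (35, 13.0251)]  |A|=335.1764
4. ⊥bis P0·P3 via (10.115,15.81): [(34.8374, 12.9931) (0, 6.1278) (0, 0) (35, 0) (35, 12.9745)]  |A|=335.1723
5. ⊥bis P0·P4 via (17.96,13.94): [(21.3628, 10.3377) (0, 6.1278) (0, 0) (31.1281, 0)]  |A|=226.3505
6. canonical 4-gon: [(21.3628, 10.3377) (0, 6.1278) (0, 0) (31.1281, 0)]
7. shoelace: 226.3505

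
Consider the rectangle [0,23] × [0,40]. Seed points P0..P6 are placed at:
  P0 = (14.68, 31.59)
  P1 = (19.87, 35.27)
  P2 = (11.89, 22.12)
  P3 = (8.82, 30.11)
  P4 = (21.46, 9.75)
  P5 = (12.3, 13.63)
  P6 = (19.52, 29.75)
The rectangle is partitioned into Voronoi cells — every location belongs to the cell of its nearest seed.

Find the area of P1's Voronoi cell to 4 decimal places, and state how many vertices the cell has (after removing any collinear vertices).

1. box [0,23]×[0,40]: [(0, 0) (23, 0) (23, 40) (0, 40)]
2. ⊥bis P1·P0 via (17.275,33.43): [(23, 25.3559) (23, 40) (12.6165, 40)]  |A|=76.0286
3. ⊥bis P1·P2 via (15.88,28.695): [(23, 25.3559) (23, 40) (12.6165, 40)]  |A|=76.0286
4. ⊥bis P1·P3 via (14.345,32.69): [(23, 25.3559) (23, 40) (12.6165, 40)]  |A|=76.0286
5. ⊥bis P1·P4 via (20.665,22.51): [(23, 25.3559) (23, 40) (12.6165, 40)]  |A|=76.0286
6. ⊥bis P1·P5 via (16.085,24.45): [(23, 25.3559) (23, 40) (12.6165, 40)]  |A|=76.0286
7. ⊥bis P1·P6 via (19.695,32.51): [(17.8441, 32.6274) (23, 32.3004) (23, 40) (12.6165, 40)]  |A|=58.1259
8. canonical 4-gon: [(17.8441, 32.6274) (23, 32.3004) (23, 40) (12.6165, 40)]
9. shoelace: 58.1259

Area of P1's cell: 58.1259 (4 vertices)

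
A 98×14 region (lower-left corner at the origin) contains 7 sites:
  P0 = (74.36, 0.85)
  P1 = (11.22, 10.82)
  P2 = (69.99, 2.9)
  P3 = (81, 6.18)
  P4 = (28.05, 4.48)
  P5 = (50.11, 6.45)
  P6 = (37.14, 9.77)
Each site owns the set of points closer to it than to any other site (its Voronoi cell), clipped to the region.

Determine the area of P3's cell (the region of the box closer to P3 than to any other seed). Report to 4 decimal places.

1. box [0,98]×[0,14]: [(0, 0) (98, 0) (98, 14) (0, 14)]
2. ⊥bis P3·P0 via (77.68,3.515): [(80.5015, 0) (98, 0) (98, 14) (69.2636, 14)]  |A|=323.6443
3. ⊥bis P3·P1 via (46.11,8.5): [(80.5015, 0) (98, 0) (98, 14) (69.2636, 14)]  |A|=323.6443
4. ⊥bis P3·P2 via (75.495,4.54): [(74.6911, 7.2385) (80.5015, 0) (98, 0) (98, 14) (72.6768, 14)]  |A|=312.1052
5. ⊥bis P3·P4 via (54.525,5.33): [(74.6911, 7.2385) (80.5015, 0) (98, 0) (98, 14) (72.6768, 14)]  |A|=312.1052
6. ⊥bis P3·P5 via (65.555,6.315): [(74.6911, 7.2385) (80.5015, 0) (98, 0) (98, 14) (72.6768, 14)]  |A|=312.1052
7. ⊥bis P3·P6 via (59.07,7.975): [(74.6911, 7.2385) (80.5015, 0) (98, 0) (98, 14) (72.6768, 14)]  |A|=312.1052
8. canonical 5-gon: [(74.6911, 7.2385) (80.5015, 0) (98, 0) (98, 14) (72.6768, 14)]
9. shoelace: 312.1052

Area of P3's cell: 312.1052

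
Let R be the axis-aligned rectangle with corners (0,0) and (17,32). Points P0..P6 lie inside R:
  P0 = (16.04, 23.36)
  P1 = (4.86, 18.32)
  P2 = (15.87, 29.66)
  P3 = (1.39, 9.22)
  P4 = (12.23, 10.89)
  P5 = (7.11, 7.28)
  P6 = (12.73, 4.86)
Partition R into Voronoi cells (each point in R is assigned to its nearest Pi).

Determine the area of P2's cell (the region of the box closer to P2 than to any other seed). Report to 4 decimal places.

Area of P2's cell: 67.0622

1. box [0,17]×[0,32]: [(0, 0) (17, 0) (17, 32) (0, 32)]
2. ⊥bis P2·P0 via (15.955,26.51): [(0, 26.0795) (17, 26.5382) (17, 32) (0, 32)]  |A|=96.7498
3. ⊥bis P2·P1 via (10.365,23.99): [(7.9908, 26.2951) (17, 26.5382) (17, 32) (2.1149, 32)]  |A|=67.0622
4. ⊥bis P2·P3 via (8.63,19.44): [(7.9908, 26.2951) (17, 26.5382) (17, 32) (2.1149, 32)]  |A|=67.0622
5. ⊥bis P2·P4 via (14.05,20.275): [(7.9908, 26.2951) (17, 26.5382) (17, 32) (2.1149, 32)]  |A|=67.0622
6. ⊥bis P2·P5 via (11.49,18.47): [(7.9908, 26.2951) (17, 26.5382) (17, 32) (2.1149, 32)]  |A|=67.0622
7. ⊥bis P2·P6 via (14.3,17.26): [(7.9908, 26.2951) (17, 26.5382) (17, 32) (2.1149, 32)]  |A|=67.0622
8. canonical 4-gon: [(7.9908, 26.2951) (17, 26.5382) (17, 32) (2.1149, 32)]
9. shoelace: 67.0622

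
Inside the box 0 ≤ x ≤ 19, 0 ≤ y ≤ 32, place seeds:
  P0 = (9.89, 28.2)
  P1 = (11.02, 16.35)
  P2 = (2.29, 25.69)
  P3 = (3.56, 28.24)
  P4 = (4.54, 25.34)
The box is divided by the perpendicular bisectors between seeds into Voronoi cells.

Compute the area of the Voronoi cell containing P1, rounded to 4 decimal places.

Area of P1's cell: 391.8743

1. box [0,19]×[0,32]: [(0, 0) (19, 0) (19, 32) (0, 32)]
2. ⊥bis P1·P0 via (10.455,22.275): [(0, 21.278) (0, 0) (19, 0) (19, 23.0898)]  |A|=421.4947
3. ⊥bis P1·P2 via (6.655,21.02): [(7.7185, 22.0141) (0, 14.7996) (0, 0) (19, 0) (19, 23.0898)]  |A|=396.493
4. ⊥bis P1·P3 via (7.29,22.295): [(7.7185, 22.0141) (0, 14.7996) (0, 0) (19, 0) (19, 23.0898)]  |A|=396.493
5. ⊥bis P1·P4 via (7.78,20.845): [(9.6585, 22.1991) (2.0456, 16.7116) (0, 14.7996) (0, 0) (19, 0) (19, 23.0898)]  |A|=391.8743
6. canonical 6-gon: [(9.6585, 22.1991) (2.0456, 16.7116) (0, 14.7996) (0, 0) (19, 0) (19, 23.0898)]
7. shoelace: 391.8743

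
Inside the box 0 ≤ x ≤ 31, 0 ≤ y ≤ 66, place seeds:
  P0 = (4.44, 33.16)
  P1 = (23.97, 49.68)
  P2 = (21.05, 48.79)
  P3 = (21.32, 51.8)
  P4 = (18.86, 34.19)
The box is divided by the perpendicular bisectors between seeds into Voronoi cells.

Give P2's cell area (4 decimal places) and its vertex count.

Area of P2's cell: 146.8864 (4 vertices)

1. box [0,31]×[0,66]: [(0, 0) (31, 0) (31, 66) (0, 66)]
2. ⊥bis P2·P0 via (12.745,40.975): [(0, 54.5191) (31, 21.5754) (31, 66) (0, 66)]  |A|=866.5349
3. ⊥bis P2·P1 via (22.51,49.235): [(0, 54.5191) (30.912, 21.669) (17.4001, 66) (0, 66)]  |A|=563.1313
4. ⊥bis P2·P3 via (21.185,50.295): [(2.3883, 51.9811) (30.912, 21.669) (22.2151, 50.2026)]  |A|=275.1318
5. ⊥bis P2·P4 via (19.955,41.49): [(2.3883, 51.9811) (10.9958, 42.8339) (25.1061, 40.7173) (22.2151, 50.2026)]  |A|=146.8864
6. canonical 4-gon: [(2.3883, 51.9811) (10.9958, 42.8339) (25.1061, 40.7173) (22.2151, 50.2026)]
7. shoelace: 146.8864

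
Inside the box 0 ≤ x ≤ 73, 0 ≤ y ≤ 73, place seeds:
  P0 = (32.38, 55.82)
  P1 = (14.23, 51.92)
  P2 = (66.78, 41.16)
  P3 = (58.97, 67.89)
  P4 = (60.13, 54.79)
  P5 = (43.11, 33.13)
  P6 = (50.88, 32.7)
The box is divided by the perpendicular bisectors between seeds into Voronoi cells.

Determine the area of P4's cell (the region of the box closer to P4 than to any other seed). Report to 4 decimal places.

Area of P4's cell: 372.0224

1. box [0,73]×[0,73]: [(0, 0) (73, 0) (73, 73) (0, 73)]
2. ⊥bis P4·P0 via (46.255,55.305): [(44.2022, 0) (73, 0) (73, 73) (46.9118, 73)]  |A|=2003.3381
3. ⊥bis P4·P1 via (37.18,53.355): [(44.2022, 0) (73, 0) (73, 73) (46.9118, 73)]  |A|=2003.3381
4. ⊥bis P4·P2 via (63.455,47.975): [(45.6607, 39.2933) (73, 52.632) (73, 73) (46.9118, 73)]  |A|=718.0985
5. ⊥bis P4·P3 via (59.55,61.34): [(46.4359, 60.1788) (45.6607, 39.2933) (73, 52.632) (73, 62.531)]  |A|=411.8069
6. ⊥bis P4·P5 via (51.62,43.96): [(46.4359, 60.1788) (45.9979, 48.3778) (53.0012, 42.8747) (73, 52.632) (73, 62.531)]  |A|=379.0682
7. ⊥bis P4·P6 via (55.505,43.745): [(46.4359, 60.1788) (45.9979, 48.3778) (47.7735, 46.9825) (55.1176, 43.9072) (73, 52.632) (73, 62.531)]  |A|=372.0224
8. canonical 6-gon: [(46.4359, 60.1788) (45.9979, 48.3778) (47.7735, 46.9825) (55.1176, 43.9072) (73, 52.632) (73, 62.531)]
9. shoelace: 372.0224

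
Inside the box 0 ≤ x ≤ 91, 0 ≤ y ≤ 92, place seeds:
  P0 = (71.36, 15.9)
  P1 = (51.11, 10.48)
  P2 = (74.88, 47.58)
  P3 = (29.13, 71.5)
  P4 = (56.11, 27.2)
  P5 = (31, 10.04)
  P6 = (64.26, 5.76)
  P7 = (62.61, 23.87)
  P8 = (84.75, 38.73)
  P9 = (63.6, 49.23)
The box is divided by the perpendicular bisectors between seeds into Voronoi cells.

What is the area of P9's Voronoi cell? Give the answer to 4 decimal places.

1. box [0,91]×[0,92]: [(0, 0) (91, 0) (91, 92) (0, 92)]
2. ⊥bis P9·P0 via (67.48,32.565): [(0, 16.8541) (91, 38.041) (91, 92) (0, 92)]  |A|=5874.2735
3. ⊥bis P9·P1 via (57.355,29.855): [(0, 48.3418) (56.7197, 30.0598) (91, 38.041) (91, 92) (0, 92)]  |A|=4981.2857
4. ⊥bis P9·P2 via (69.24,48.405): [(0, 48.3418) (56.7197, 30.0598) (66.9033, 32.4307) (75.6169, 92) (0, 92)]  |A|=3872.9908
5. ⊥bis P9·P3 via (46.365,60.365): [(31.9449, 38.0452) (56.7197, 30.0598) (66.9033, 32.4307) (75.6169, 92) (66.8034, 92)]  |A|=1373.4823
6. ⊥bis P9·P4 via (59.855,38.215): [(37.0614, 45.9646) (67.3754, 35.6581) (75.6169, 92) (66.8034, 92)]  |A|=1099.3133
7. ⊥bis P9·P5 via (47.3,29.635): [(37.0614, 45.9646) (67.3754, 35.6581) (75.6169, 92) (66.8034, 92)]  |A|=1099.3133
8. ⊥bis P9·P6 via (63.93,27.495): [(37.0614, 45.9646) (67.3754, 35.6581) (75.6169, 92) (66.8034, 92)]  |A|=1099.3133
9. ⊥bis P9·P7 via (63.105,36.55): [(37.0614, 45.9646) (64.9659, 36.4774) (67.4809, 36.3792) (75.6169, 92) (66.8034, 92)]  |A|=1098.4014
10. ⊥bis P9·P8 via (74.175,43.98): [(37.0614, 45.9646) (64.9659, 36.4774) (67.4809, 36.3792) (75.6169, 92) (66.8034, 92)]  |A|=1098.4014
11. canonical 5-gon: [(37.0614, 45.9646) (64.9659, 36.4774) (67.4809, 36.3792) (75.6169, 92) (66.8034, 92)]
12. shoelace: 1098.4014

Area of P9's cell: 1098.4014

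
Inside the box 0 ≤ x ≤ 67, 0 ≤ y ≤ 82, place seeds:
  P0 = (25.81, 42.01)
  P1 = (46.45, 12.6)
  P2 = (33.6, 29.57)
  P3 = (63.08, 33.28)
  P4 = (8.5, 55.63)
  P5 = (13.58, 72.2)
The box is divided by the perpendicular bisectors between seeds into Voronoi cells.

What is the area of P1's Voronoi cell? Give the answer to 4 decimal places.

Area of P1's cell: 879.3585

1. box [0,67]×[0,82]: [(0, 0) (67, 0) (67, 82) (0, 82)]
2. ⊥bis P1·P0 via (36.13,27.305): [(0, 1.9489) (0, 0) (67, 0) (67, 48.9696)]  |A|=1705.7705
3. ⊥bis P1·P2 via (40.025,21.085): [(12.1797, 0) (67, 0) (67, 41.511)]  |A|=1137.8225
4. ⊥bis P1·P3 via (54.765,22.94): [(48.8046, 27.7331) (12.1797, 0) (67, 0) (67, 13.1011)]  |A|=879.3585
5. ⊥bis P1·P4 via (27.475,34.115): [(48.8046, 27.7331) (12.1797, 0) (67, 0) (67, 13.1011)]  |A|=879.3585
6. ⊥bis P1·P5 via (30.015,42.4): [(48.8046, 27.7331) (12.1797, 0) (67, 0) (67, 13.1011)]  |A|=879.3585
7. canonical 4-gon: [(48.8046, 27.7331) (12.1797, 0) (67, 0) (67, 13.1011)]
8. shoelace: 879.3585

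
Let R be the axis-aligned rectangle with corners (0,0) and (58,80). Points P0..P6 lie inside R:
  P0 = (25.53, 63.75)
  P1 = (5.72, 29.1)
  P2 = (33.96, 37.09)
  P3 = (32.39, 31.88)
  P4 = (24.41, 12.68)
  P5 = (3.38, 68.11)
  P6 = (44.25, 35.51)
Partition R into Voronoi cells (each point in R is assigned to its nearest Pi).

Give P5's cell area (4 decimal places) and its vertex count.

1. box [0,58]×[0,80]: [(0, 0) (58, 0) (58, 80) (0, 80)]
2. ⊥bis P5·P0 via (14.455,65.93): [(0, 0) (1.4774, 0) (17.2245, 80) (0, 80)]  |A|=748.0757
3. ⊥bis P5·P1 via (4.55,48.605): [(0, 48.3321) (11.1224, 48.9992) (17.2245, 80) (0, 80)]  |A|=443.0978
4. ⊥bis P5·P2 via (18.67,52.6): [(0, 48.3321) (11.1224, 48.9992) (17.2245, 80) (0, 80)]  |A|=443.0978
5. ⊥bis P5·P3 via (17.885,49.995): [(0, 48.3321) (11.1224, 48.9992) (17.2245, 80) (0, 80)]  |A|=443.0978
6. ⊥bis P5·P4 via (13.895,40.395): [(0, 48.3321) (11.1224, 48.9992) (17.2245, 80) (0, 80)]  |A|=443.0978
7. ⊥bis P5·P6 via (23.815,51.81): [(0, 48.3321) (11.1224, 48.9992) (17.2245, 80) (0, 80)]  |A|=443.0978
8. canonical 4-gon: [(0, 48.3321) (11.1224, 48.9992) (17.2245, 80) (0, 80)]
9. shoelace: 443.0978

Area of P5's cell: 443.0978 (4 vertices)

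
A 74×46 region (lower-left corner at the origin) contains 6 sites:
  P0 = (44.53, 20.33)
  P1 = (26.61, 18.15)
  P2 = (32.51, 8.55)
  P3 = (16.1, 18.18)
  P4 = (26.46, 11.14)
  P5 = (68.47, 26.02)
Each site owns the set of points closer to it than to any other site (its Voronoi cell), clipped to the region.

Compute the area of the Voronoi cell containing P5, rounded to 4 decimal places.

Area of P5's cell: 803.0867

1. box [0,74]×[0,46]: [(0, 0) (74, 0) (74, 46) (0, 46)]
2. ⊥bis P5·P0 via (56.5,23.175): [(62.0082, 0) (74, 0) (74, 46) (51.075, 46)]  |A|=803.0867
3. ⊥bis P5·P1 via (47.54,22.085): [(62.0082, 0) (74, 0) (74, 46) (51.075, 46)]  |A|=803.0867
4. ⊥bis P5·P2 via (50.49,17.285): [(62.0082, 0) (74, 0) (74, 46) (51.075, 46)]  |A|=803.0867
5. ⊥bis P5·P3 via (42.285,22.1): [(62.0082, 0) (74, 0) (74, 46) (51.075, 46)]  |A|=803.0867
6. ⊥bis P5·P4 via (47.465,18.58): [(62.0082, 0) (74, 0) (74, 46) (51.075, 46)]  |A|=803.0867
7. canonical 4-gon: [(62.0082, 0) (74, 0) (74, 46) (51.075, 46)]
8. shoelace: 803.0867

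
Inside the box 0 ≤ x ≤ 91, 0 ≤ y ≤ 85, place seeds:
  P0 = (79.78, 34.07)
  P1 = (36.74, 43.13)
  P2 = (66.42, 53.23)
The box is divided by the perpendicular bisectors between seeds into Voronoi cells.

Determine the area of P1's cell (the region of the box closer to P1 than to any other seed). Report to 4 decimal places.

Area of P1's cell: 4259.6544

1. box [0,91]×[0,85]: [(0, 0) (91, 0) (91, 85) (0, 85)]
2. ⊥bis P1·P0 via (58.26,38.6): [(0, 0) (50.1346, 0) (68.0273, 85) (0, 85)]  |A|=5021.8814
3. ⊥bis P1·P2 via (51.58,48.18): [(0, 0) (50.1346, 0) (56.953, 32.3909) (39.0503, 85) (0, 85)]  |A|=4259.6544
4. canonical 5-gon: [(0, 0) (50.1346, 0) (56.953, 32.3909) (39.0503, 85) (0, 85)]
5. shoelace: 4259.6544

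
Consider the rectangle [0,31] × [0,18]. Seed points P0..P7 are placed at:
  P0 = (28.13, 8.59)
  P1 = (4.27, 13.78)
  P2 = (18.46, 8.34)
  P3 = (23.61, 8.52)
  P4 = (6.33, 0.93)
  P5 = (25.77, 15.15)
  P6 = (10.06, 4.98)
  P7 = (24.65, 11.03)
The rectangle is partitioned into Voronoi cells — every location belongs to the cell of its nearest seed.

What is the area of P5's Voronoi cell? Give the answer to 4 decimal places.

1. box [0,31]×[0,18]: [(0, 0) (31, 0) (31, 18) (0, 18)]
2. ⊥bis P5·P0 via (26.95,11.87): [(0, 2.1746) (31, 13.327) (31, 18) (0, 18)]  |A|=317.7254
3. ⊥bis P5·P1 via (15.02,14.465): [(15.449, 7.7324) (31, 13.327) (31, 18) (14.7947, 18)]  |A|=119.529
4. ⊥bis P5·P2 via (22.115,11.745): [(23.2415, 10.5358) (31, 13.327) (31, 18) (16.2878, 18)]  |A|=73.0348
5. ⊥bis P5·P3 via (24.69,11.835): [(20.8725, 13.0787) (25.8249, 11.4652) (31, 13.327) (31, 18) (16.2878, 18)]  |A|=68.6492
6. ⊥bis P5·P4 via (16.05,8.04): [(20.8725, 13.0787) (25.8249, 11.4652) (31, 13.327) (31, 18) (16.2878, 18)]  |A|=68.6492
7. ⊥bis P5·P6 via (17.915,10.065): [(20.8725, 13.0787) (25.8249, 11.4652) (31, 13.327) (31, 18) (16.2878, 18)]  |A|=68.6492
8. ⊥bis P5·P7 via (25.21,13.09): [(19.3874, 14.6728) (28.1327, 12.2955) (31, 13.327) (31, 18) (16.2878, 18)]  |A|=59.5264
9. canonical 5-gon: [(19.3874, 14.6728) (28.1327, 12.2955) (31, 13.327) (31, 18) (16.2878, 18)]
10. shoelace: 59.5264

Area of P5's cell: 59.5264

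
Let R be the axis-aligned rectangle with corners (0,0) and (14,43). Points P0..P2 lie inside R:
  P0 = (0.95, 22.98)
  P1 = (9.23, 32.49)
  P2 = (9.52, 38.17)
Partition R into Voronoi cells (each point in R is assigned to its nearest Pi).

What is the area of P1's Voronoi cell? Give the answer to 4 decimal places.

1. box [0,14]×[0,43]: [(0, 0) (14, 0) (14, 43) (0, 43)]
2. ⊥bis P1·P0 via (5.09,27.735): [(0, 32.1667) (14, 19.9774) (14, 43) (0, 43)]  |A|=236.9915
3. ⊥bis P1·P2 via (9.375,35.33): [(0, 35.8087) (0, 32.1667) (14, 19.9774) (14, 35.0939)]  |A|=131.3091
4. canonical 4-gon: [(0, 35.8087) (0, 32.1667) (14, 19.9774) (14, 35.0939)]
5. shoelace: 131.3091

Area of P1's cell: 131.3091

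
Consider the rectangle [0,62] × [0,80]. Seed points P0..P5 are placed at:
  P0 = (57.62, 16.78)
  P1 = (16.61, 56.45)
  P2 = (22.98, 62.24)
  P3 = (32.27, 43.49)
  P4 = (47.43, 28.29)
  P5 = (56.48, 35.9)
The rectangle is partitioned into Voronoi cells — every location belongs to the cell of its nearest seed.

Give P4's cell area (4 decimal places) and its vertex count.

1. box [0,62]×[0,80]: [(0, 0) (62, 0) (62, 80) (0, 80)]
2. ⊥bis P4·P0 via (52.525,22.535): [(0, 0) (27.0708, 0) (62, 30.9234) (62, 80) (0, 80)]  |A|=4419.9362
3. ⊥bis P4·P1 via (32.02,42.37): [(0, 7.3254) (0, 0) (27.0708, 0) (62, 30.9234) (62, 75.1819)]  |A|=2017.6626
4. ⊥bis P4·P2 via (35.205,45.265): [(33.6264, 44.1281) (0, 7.3254) (0, 0) (27.0708, 0) (62, 30.9234) (62, 64.5621)]  |A|=1867.0017
5. ⊥bis P4·P3 via (39.85,35.89): [(3.8653, 0) (27.0708, 0) (62, 30.9234) (62, 57.9817)]  |A|=1145.3108
6. ⊥bis P4·P5 via (51.955,32.095): [(44.698, 40.7252) (3.8653, 0) (27.0708, 0) (56.8065, 26.3255)]  |A|=845.9995
7. canonical 4-gon: [(44.698, 40.7252) (3.8653, 0) (27.0708, 0) (56.8065, 26.3255)]
8. shoelace: 845.9995

Area of P4's cell: 845.9995 (4 vertices)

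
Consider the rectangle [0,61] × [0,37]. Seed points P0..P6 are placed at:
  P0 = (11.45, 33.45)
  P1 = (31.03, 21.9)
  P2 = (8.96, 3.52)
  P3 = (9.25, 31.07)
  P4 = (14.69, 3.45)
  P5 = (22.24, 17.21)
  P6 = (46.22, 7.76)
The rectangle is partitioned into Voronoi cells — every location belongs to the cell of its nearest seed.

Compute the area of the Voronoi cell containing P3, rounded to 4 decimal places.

Area of P3's cell: 236.2840

1. box [0,61]×[0,37]: [(0, 0) (61, 0) (61, 37) (0, 37)]
2. ⊥bis P3·P0 via (10.35,32.26): [(0, 0) (45.2495, 0) (5.2222, 37) (0, 37)]  |A|=933.7253
3. ⊥bis P3·P1 via (20.14,26.485): [(0, 0) (8.9891, 0) (19.1476, 24.1278) (5.2222, 37) (0, 37)]  |A|=496.2834
4. ⊥bis P3·P2 via (9.105,17.295): [(0, 17.3908) (16.2391, 17.2199) (19.1476, 24.1278) (5.2222, 37) (0, 37)]  |A|=277.6819
5. ⊥bis P3·P4 via (11.97,17.26): [(0, 17.3908) (11.9933, 17.2646) (16.6436, 18.1805) (19.1476, 24.1278) (5.2222, 37) (0, 37)]  |A|=275.6336
6. ⊥bis P3·P5 via (15.745,24.14): [(0, 17.3908) (8.4489, 17.3019) (17.428, 25.7173) (5.2222, 37) (0, 37)]  |A|=236.284
7. ⊥bis P3·P6 via (27.735,19.415): [(0, 17.3908) (8.4489, 17.3019) (17.428, 25.7173) (5.2222, 37) (0, 37)]  |A|=236.284
8. canonical 5-gon: [(0, 17.3908) (8.4489, 17.3019) (17.428, 25.7173) (5.2222, 37) (0, 37)]
9. shoelace: 236.284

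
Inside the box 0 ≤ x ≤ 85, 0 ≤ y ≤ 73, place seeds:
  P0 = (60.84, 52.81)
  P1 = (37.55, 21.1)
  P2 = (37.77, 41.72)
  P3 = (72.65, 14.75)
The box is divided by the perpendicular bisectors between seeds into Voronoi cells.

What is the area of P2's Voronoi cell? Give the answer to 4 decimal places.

1. box [0,85]×[0,73]: [(0, 0) (85, 0) (85, 73) (0, 73)]
2. ⊥bis P2·P0 via (49.305,47.265): [(0, 0) (72.0258, 0) (36.9339, 73) (0, 73)]  |A|=3977.0292
3. ⊥bis P2·P1 via (37.66,31.41): [(0, 31.8118) (57.026, 31.2034) (36.9339, 73) (0, 73)]  |A|=1946.2552
4. ⊥bis P2·P3 via (55.21,28.235): [(0, 31.8118) (57.026, 31.2034) (36.9339, 73) (0, 73)]  |A|=1946.2552
5. canonical 4-gon: [(0, 31.8118) (57.026, 31.2034) (36.9339, 73) (0, 73)]
6. shoelace: 1946.2552

Area of P2's cell: 1946.2552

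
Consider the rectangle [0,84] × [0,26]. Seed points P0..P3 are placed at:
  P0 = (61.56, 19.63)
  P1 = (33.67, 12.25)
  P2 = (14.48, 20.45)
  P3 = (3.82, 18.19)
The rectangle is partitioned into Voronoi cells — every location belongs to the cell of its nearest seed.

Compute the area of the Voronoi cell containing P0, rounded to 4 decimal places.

1. box [0,84]×[0,26]: [(0, 0) (84, 0) (84, 26) (0, 26)]
2. ⊥bis P0·P1 via (47.615,15.94): [(51.8329, 0) (84, 0) (84, 26) (44.953, 26)]  |A|=925.7831
3. ⊥bis P0·P2 via (38.02,20.04): [(51.8329, 0) (84, 0) (84, 26) (44.953, 26)]  |A|=925.7831
4. ⊥bis P0·P3 via (32.69,18.91): [(51.8329, 0) (84, 0) (84, 26) (44.953, 26)]  |A|=925.7831
5. canonical 4-gon: [(51.8329, 0) (84, 0) (84, 26) (44.953, 26)]
6. shoelace: 925.7831

Area of P0's cell: 925.7831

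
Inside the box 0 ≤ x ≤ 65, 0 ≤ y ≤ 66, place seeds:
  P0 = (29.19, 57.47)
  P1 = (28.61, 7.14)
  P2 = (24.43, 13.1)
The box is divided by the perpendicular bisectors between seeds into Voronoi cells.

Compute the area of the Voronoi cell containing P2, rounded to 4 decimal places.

1. box [0,65]×[0,66]: [(0, 0) (65, 0) (65, 66) (0, 66)]
2. ⊥bis P2·P0 via (26.81,35.285): [(0, 38.1612) (0, 0) (65, 0) (65, 31.188)]  |A|=2253.8476
3. ⊥bis P2·P1 via (26.52,10.12): [(57.6793, 31.9733) (0, 38.1612) (0, 0) (12.0905, 0)]  |A|=1293.8424
4. canonical 4-gon: [(57.6793, 31.9733) (0, 38.1612) (0, 0) (12.0905, 0)]
5. shoelace: 1293.8424

Area of P2's cell: 1293.8424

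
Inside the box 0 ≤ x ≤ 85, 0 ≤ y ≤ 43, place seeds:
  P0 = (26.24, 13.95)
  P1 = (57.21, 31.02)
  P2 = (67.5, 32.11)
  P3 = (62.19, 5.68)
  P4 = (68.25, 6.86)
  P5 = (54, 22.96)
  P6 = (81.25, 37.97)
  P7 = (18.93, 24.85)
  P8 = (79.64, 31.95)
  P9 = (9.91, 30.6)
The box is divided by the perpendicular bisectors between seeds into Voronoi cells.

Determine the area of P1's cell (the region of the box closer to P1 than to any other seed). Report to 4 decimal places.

1. box [0,85]×[0,43]: [(0, 0) (85, 0) (85, 43) (0, 43)]
2. ⊥bis P1·P0 via (41.725,22.485): [(54.1182, 0) (85, 0) (85, 43) (30.4176, 43)]  |A|=1837.4798
3. ⊥bis P1·P2 via (62.355,31.565): [(54.1182, 0) (65.6986, 0) (61.1437, 43) (30.4176, 43)]  |A|=909.59
4. ⊥bis P1·P3 via (59.7,18.35): [(45.5382, 15.5668) (63.6721, 19.1306) (61.1437, 43) (30.4176, 43)]  |A|=642.3869
5. ⊥bis P1·P4 via (62.73,18.94): [(45.5382, 15.5668) (62.751, 18.9496) (63.6479, 19.3594) (61.1437, 43) (30.4176, 43)]  |A|=642.2793
6. ⊥bis P1·P5 via (55.605,26.99): [(34.6398, 35.3397) (63.1583, 23.9818) (61.1437, 43) (30.4176, 43)]  |A|=377.4307
7. ⊥bis P1·P6 via (69.23,34.495): [(34.6398, 35.3397) (63.1583, 23.9818) (61.1437, 43) (30.4176, 43)]  |A|=377.4307
8. ⊥bis P1·P7 via (38.07,27.935): [(37.0299, 34.3878) (63.1583, 23.9818) (61.1437, 43) (35.6418, 43)]  |A|=347.7893
9. ⊥bis P1·P8 via (68.425,31.485): [(37.0299, 34.3878) (63.1583, 23.9818) (61.1437, 43) (35.6418, 43)]  |A|=347.7893
10. ⊥bis P1·P9 via (33.56,30.81): [(37.0299, 34.3878) (63.1583, 23.9818) (61.1437, 43) (35.6418, 43)]  |A|=347.7893
11. canonical 4-gon: [(37.0299, 34.3878) (63.1583, 23.9818) (61.1437, 43) (35.6418, 43)]
12. shoelace: 347.7893

Area of P1's cell: 347.7893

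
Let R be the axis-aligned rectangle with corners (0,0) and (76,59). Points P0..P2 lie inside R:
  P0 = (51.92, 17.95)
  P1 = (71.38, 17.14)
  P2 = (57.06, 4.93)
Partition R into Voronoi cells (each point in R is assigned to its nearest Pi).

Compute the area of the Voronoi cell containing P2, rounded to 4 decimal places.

Area of P2's cell: 341.9182

1. box [0,76]×[0,59]: [(0, 0) (76, 0) (76, 59) (0, 59)]
2. ⊥bis P2·P0 via (54.49,11.44): [(25.5116, 0) (76, 0) (76, 19.9317)]  |A|=503.1584
3. ⊥bis P2·P1 via (64.22,11.035): [(61.5113, 14.2118) (25.5116, 0) (73.629, 0)]  |A|=341.9182
4. canonical 3-gon: [(61.5113, 14.2118) (25.5116, 0) (73.629, 0)]
5. shoelace: 341.9182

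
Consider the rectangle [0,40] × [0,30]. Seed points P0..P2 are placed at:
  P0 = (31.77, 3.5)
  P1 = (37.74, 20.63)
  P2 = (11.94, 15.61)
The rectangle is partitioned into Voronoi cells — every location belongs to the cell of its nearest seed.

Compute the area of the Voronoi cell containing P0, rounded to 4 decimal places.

1. box [0,40]×[0,30]: [(0, 0) (40, 0) (40, 30) (0, 30)]
2. ⊥bis P0·P1 via (34.755,12.065): [(0, 24.1775) (0, 0) (40, 0) (40, 10.2371)]  |A|=688.2914
3. ⊥bis P0·P2 via (21.855,9.555): [(25.3826, 15.3314) (16.0198, 0) (40, 0) (40, 10.2371)]  |A|=258.6442
4. canonical 4-gon: [(25.3826, 15.3314) (16.0198, 0) (40, 0) (40, 10.2371)]
5. shoelace: 258.6442

Area of P0's cell: 258.6442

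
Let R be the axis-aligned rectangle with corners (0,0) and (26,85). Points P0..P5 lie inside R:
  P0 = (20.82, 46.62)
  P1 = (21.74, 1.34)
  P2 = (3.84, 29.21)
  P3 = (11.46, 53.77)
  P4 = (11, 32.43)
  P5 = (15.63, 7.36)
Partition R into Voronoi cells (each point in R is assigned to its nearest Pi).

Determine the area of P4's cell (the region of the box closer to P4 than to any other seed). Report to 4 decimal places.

Area of P4's cell: 343.8547

1. box [0,26]×[0,85]: [(0, 0) (26, 0) (26, 85) (0, 85)]
2. ⊥bis P4·P0 via (15.91,39.525): [(0, 50.5353) (0, 0) (26, 0) (26, 32.5424)]  |A|=1080.0095
3. ⊥bis P4·P1 via (16.37,16.885): [(0, 50.5353) (0, 11.23) (26, 20.2117) (26, 32.5424)]  |A|=671.2677
4. ⊥bis P4·P2 via (7.42,30.82): [(0, 50.5353) (0, 47.3191) (14.0476, 16.0827) (26, 20.2117) (26, 32.5424)]  |A|=417.784
5. ⊥bis P4·P3 via (11.23,43.1): [(10.7285, 43.1108) (1.8061, 43.3031) (14.0476, 16.0827) (26, 20.2117) (26, 32.5424)]  |A|=382.7893
6. ⊥bis P4·P5 via (13.315,19.895): [(10.7285, 43.1108) (1.8061, 43.3031) (12.4085, 19.7276) (26, 22.2377) (26, 32.5424)]  |A|=343.8547
7. canonical 5-gon: [(10.7285, 43.1108) (1.8061, 43.3031) (12.4085, 19.7276) (26, 22.2377) (26, 32.5424)]
8. shoelace: 343.8547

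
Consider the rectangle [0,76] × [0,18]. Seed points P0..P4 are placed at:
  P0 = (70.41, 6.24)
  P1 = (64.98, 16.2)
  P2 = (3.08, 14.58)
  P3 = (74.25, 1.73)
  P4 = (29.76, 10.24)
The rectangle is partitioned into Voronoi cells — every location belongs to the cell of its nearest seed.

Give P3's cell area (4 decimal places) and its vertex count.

Area of P3's cell: 29.6844 (3 vertices)

1. box [0,76]×[0,18]: [(0, 0) (76, 0) (76, 18) (0, 18)]
2. ⊥bis P3·P0 via (72.33,3.985): [(67.6497, 0) (76, 0) (76, 7.1098)]  |A|=29.6844
3. ⊥bis P3·P1 via (69.615,8.965): [(67.6497, 0) (76, 0) (76, 7.1098)]  |A|=29.6844
4. ⊥bis P3·P2 via (38.665,8.155): [(67.6497, 0) (76, 0) (76, 7.1098)]  |A|=29.6844
5. ⊥bis P3·P4 via (52.005,5.985): [(67.6497, 0) (76, 0) (76, 7.1098)]  |A|=29.6844
6. canonical 3-gon: [(67.6497, 0) (76, 0) (76, 7.1098)]
7. shoelace: 29.6844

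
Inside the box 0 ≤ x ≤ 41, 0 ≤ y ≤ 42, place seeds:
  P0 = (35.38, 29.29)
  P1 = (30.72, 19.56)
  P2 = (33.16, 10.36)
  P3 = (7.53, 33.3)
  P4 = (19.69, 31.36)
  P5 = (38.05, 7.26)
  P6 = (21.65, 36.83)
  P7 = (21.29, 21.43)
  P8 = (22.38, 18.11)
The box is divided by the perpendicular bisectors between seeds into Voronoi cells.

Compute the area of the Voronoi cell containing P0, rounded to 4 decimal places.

Area of P0's cell: 213.4761

1. box [0,41]×[0,42]: [(0, 0) (41, 0) (41, 42) (0, 42)]
2. ⊥bis P0·P1 via (33.05,24.425): [(0, 40.2537) (41, 20.6175) (41, 42) (0, 42)]  |A|=474.141
3. ⊥bis P0·P2 via (34.27,19.825): [(0, 40.2537) (41, 20.6175) (41, 42) (0, 42)]  |A|=474.141
4. ⊥bis P0·P3 via (21.455,31.295): [(21.2776, 30.0632) (41, 20.6175) (41, 42) (22.9964, 42)]  |A|=318.3101
5. ⊥bis P0·P4 via (27.535,30.325): [(27.1306, 27.26) (41, 20.6175) (41, 42) (29.0753, 42)]  |A|=236.1662
6. ⊥bis P0·P5 via (36.715,18.275): [(27.1306, 27.26) (41, 20.6175) (41, 42) (29.0753, 42)]  |A|=236.1662
7. ⊥bis P0·P6 via (28.515,33.06): [(27.7, 31.576) (27.1306, 27.26) (41, 20.6175) (41, 42) (33.4245, 42)]  |A|=213.4981
8. ⊥bis P0·P7 via (28.335,25.36): [(27.7, 31.576) (27.1583, 27.4694) (27.3278, 27.1655) (41, 20.6175) (41, 42) (33.4245, 42)]  |A|=213.4761
9. ⊥bis P0·P8 via (28.88,23.7): [(27.7, 31.576) (27.1583, 27.4694) (27.3278, 27.1655) (41, 20.6175) (41, 42) (33.4245, 42)]  |A|=213.4761
10. canonical 6-gon: [(27.7, 31.576) (27.1583, 27.4694) (27.3278, 27.1655) (41, 20.6175) (41, 42) (33.4245, 42)]
11. shoelace: 213.4761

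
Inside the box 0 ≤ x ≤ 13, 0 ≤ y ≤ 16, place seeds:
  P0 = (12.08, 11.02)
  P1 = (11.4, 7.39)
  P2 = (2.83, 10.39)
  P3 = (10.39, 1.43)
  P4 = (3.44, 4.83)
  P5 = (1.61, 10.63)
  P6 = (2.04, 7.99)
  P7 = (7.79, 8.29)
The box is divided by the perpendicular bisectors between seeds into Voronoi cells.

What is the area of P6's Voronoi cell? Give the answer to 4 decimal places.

Area of P6's cell: 13.2825

1. box [0,13]×[0,16]: [(0, 0) (13, 0) (13, 16) (0, 16)]
2. ⊥bis P6·P0 via (7.06,9.505): [(0, 0) (9.9285, 0) (5.0999, 16) (0, 16)]  |A|=120.2272
3. ⊥bis P6·P1 via (6.72,7.69): [(0, 0) (6.2271, 0) (6.8755, 10.1163) (5.0999, 16) (0, 16)]  |A|=101.5046
4. ⊥bis P6·P2 via (2.435,9.19): [(0, 9.9915) (0, 0) (6.2271, 0) (6.7256, 7.7777)]  |A|=57.8156
5. ⊥bis P6·P3 via (6.215,4.71): [(0, 9.9915) (0, 0) (2.5147, 0) (6.5569, 5.1452) (6.7256, 7.7777)]  |A|=48.2652
6. ⊥bis P6·P4 via (2.74,6.41): [(6.2101, 7.9474) (0, 9.9915) (0, 5.1961)]  |A|=14.89
7. ⊥bis P6·P5 via (1.825,9.31): [(6.2101, 7.9474) (1.9892, 9.3367) (0, 9.0127) (0, 5.1961)]  |A|=13.9165
8. ⊥bis P6·P7 via (4.915,8.14): [(4.9541, 7.3909) (4.9026, 8.3777) (1.9892, 9.3367) (0, 9.0127) (0, 5.1961)]  |A|=13.2825
9. canonical 5-gon: [(4.9541, 7.3909) (4.9026, 8.3777) (1.9892, 9.3367) (0, 9.0127) (0, 5.1961)]
10. shoelace: 13.2825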